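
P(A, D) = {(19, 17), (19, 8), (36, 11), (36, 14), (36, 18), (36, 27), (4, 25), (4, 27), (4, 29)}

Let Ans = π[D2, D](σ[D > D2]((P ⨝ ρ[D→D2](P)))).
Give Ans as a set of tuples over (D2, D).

{(11, 14), (11, 18), (11, 27), (14, 18), (14, 27), (18, 27), (25, 27), (25, 29), (27, 29), (8, 17)}

ρ[D→D2]: schema becomes (A, D2); tuples unchanged.
P ⋈ ρ[D→D2](P) (natural join on A): {(19, 17, 17), (19, 17, 8), (19, 8, 17), (19, 8, 8), (36, 11, 11), (36, 11, 14), (36, 11, 18), (36, 11, 27), (36, 14, 11), (36, 14, 14), (36, 14, 18), (36, 14, 27), (36, 18, 11), (36, 18, 14), (36, 18, 18), (36, 18, 27), (36, 27, 11), (36, 27, 14), (36, 27, 18), (36, 27, 27), (4, 25, 25), (4, 25, 27), (4, 25, 29), (4, 27, 25), (4, 27, 27), (4, 27, 29), (4, 29, 25), (4, 29, 27), (4, 29, 29)}
σ[D > D2]: keep tuples satisfying D > D2 → {(19, 17, 8), (36, 14, 11), (36, 18, 11), (36, 18, 14), (36, 27, 11), (36, 27, 14), (36, 27, 18), (4, 27, 25), (4, 29, 25), (4, 29, 27)}
Projecting to D2, D: {(11, 14), (11, 18), (11, 27), (14, 18), (14, 27), (18, 27), (25, 27), (25, 29), (27, 29), (8, 17)}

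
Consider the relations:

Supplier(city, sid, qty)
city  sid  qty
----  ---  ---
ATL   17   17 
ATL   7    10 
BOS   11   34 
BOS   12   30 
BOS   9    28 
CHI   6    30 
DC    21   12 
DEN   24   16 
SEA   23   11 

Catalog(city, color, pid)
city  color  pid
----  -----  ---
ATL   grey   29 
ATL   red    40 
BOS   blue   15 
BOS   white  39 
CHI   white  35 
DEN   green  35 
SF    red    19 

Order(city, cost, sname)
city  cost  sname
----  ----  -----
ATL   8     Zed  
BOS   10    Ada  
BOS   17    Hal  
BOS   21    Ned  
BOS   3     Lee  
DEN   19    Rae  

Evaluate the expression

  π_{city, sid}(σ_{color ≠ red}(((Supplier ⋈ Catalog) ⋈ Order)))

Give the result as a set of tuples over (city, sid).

{(ATL, 17), (ATL, 7), (BOS, 11), (BOS, 12), (BOS, 9), (DEN, 24)}

Supplier ⋈ Catalog (natural join on city): {(ATL, 17, 17, grey, 29), (ATL, 17, 17, red, 40), (ATL, 7, 10, grey, 29), (ATL, 7, 10, red, 40), (BOS, 11, 34, blue, 15), (BOS, 11, 34, white, 39), (BOS, 12, 30, blue, 15), (BOS, 12, 30, white, 39), (BOS, 9, 28, blue, 15), (BOS, 9, 28, white, 39), (CHI, 6, 30, white, 35), (DEN, 24, 16, green, 35)}
(Supplier ⋈ Catalog) ⋈ Order (natural join on city): {(ATL, 17, 17, grey, 29, 8, Zed), (ATL, 17, 17, red, 40, 8, Zed), (ATL, 7, 10, grey, 29, 8, Zed), (ATL, 7, 10, red, 40, 8, Zed), (BOS, 11, 34, blue, 15, 10, Ada), (BOS, 11, 34, blue, 15, 17, Hal), (BOS, 11, 34, blue, 15, 21, Ned), (BOS, 11, 34, blue, 15, 3, Lee), (BOS, 11, 34, white, 39, 10, Ada), (BOS, 11, 34, white, 39, 17, Hal), (BOS, 11, 34, white, 39, 21, Ned), (BOS, 11, 34, white, 39, 3, Lee), (BOS, 12, 30, blue, 15, 10, Ada), (BOS, 12, 30, blue, 15, 17, Hal), (BOS, 12, 30, blue, 15, 21, Ned), (BOS, 12, 30, blue, 15, 3, Lee), (BOS, 12, 30, white, 39, 10, Ada), (BOS, 12, 30, white, 39, 17, Hal), (BOS, 12, 30, white, 39, 21, Ned), (BOS, 12, 30, white, 39, 3, Lee), (BOS, 9, 28, blue, 15, 10, Ada), (BOS, 9, 28, blue, 15, 17, Hal), (BOS, 9, 28, blue, 15, 21, Ned), (BOS, 9, 28, blue, 15, 3, Lee), (BOS, 9, 28, white, 39, 10, Ada), (BOS, 9, 28, white, 39, 17, Hal), (BOS, 9, 28, white, 39, 21, Ned), (BOS, 9, 28, white, 39, 3, Lee), (DEN, 24, 16, green, 35, 19, Rae)}
Filtering on color ≠ red leaves {(ATL, 17, 17, grey, 29, 8, Zed), (ATL, 7, 10, grey, 29, 8, Zed), (BOS, 11, 34, blue, 15, 10, Ada), (BOS, 11, 34, blue, 15, 17, Hal), (BOS, 11, 34, blue, 15, 21, Ned), (BOS, 11, 34, blue, 15, 3, Lee), (BOS, 11, 34, white, 39, 10, Ada), (BOS, 11, 34, white, 39, 17, Hal), (BOS, 11, 34, white, 39, 21, Ned), (BOS, 11, 34, white, 39, 3, Lee), (BOS, 12, 30, blue, 15, 10, Ada), (BOS, 12, 30, blue, 15, 17, Hal), (BOS, 12, 30, blue, 15, 21, Ned), (BOS, 12, 30, blue, 15, 3, Lee), (BOS, 12, 30, white, 39, 10, Ada), (BOS, 12, 30, white, 39, 17, Hal), (BOS, 12, 30, white, 39, 21, Ned), (BOS, 12, 30, white, 39, 3, Lee), (BOS, 9, 28, blue, 15, 10, Ada), (BOS, 9, 28, blue, 15, 17, Hal), (BOS, 9, 28, blue, 15, 21, Ned), (BOS, 9, 28, blue, 15, 3, Lee), (BOS, 9, 28, white, 39, 10, Ada), (BOS, 9, 28, white, 39, 17, Hal), (BOS, 9, 28, white, 39, 21, Ned), (BOS, 9, 28, white, 39, 3, Lee), (DEN, 24, 16, green, 35, 19, Rae)}.
π_{city, sid} gives {(ATL, 17), (ATL, 7), (BOS, 11), (BOS, 12), (BOS, 9), (DEN, 24)} (21 duplicate(s) eliminated).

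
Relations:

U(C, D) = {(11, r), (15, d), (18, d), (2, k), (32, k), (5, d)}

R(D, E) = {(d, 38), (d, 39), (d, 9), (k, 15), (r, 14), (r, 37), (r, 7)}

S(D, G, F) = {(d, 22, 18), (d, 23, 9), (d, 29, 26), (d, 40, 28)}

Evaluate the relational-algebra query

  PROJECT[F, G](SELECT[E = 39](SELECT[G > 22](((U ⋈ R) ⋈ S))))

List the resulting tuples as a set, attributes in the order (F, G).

{(26, 29), (28, 40), (9, 23)}

U ⋈ R (natural join on D): {(11, r, 14), (11, r, 37), (11, r, 7), (15, d, 38), (15, d, 39), (15, d, 9), (18, d, 38), (18, d, 39), (18, d, 9), (2, k, 15), (32, k, 15), (5, d, 38), (5, d, 39), (5, d, 9)}
(U ⋈ R) ⋈ S (natural join on D): {(15, d, 38, 22, 18), (15, d, 38, 23, 9), (15, d, 38, 29, 26), (15, d, 38, 40, 28), (15, d, 39, 22, 18), (15, d, 39, 23, 9), (15, d, 39, 29, 26), (15, d, 39, 40, 28), (15, d, 9, 22, 18), (15, d, 9, 23, 9), (15, d, 9, 29, 26), (15, d, 9, 40, 28), (18, d, 38, 22, 18), (18, d, 38, 23, 9), (18, d, 38, 29, 26), (18, d, 38, 40, 28), (18, d, 39, 22, 18), (18, d, 39, 23, 9), (18, d, 39, 29, 26), (18, d, 39, 40, 28), (18, d, 9, 22, 18), (18, d, 9, 23, 9), (18, d, 9, 29, 26), (18, d, 9, 40, 28), (5, d, 38, 22, 18), (5, d, 38, 23, 9), (5, d, 38, 29, 26), (5, d, 38, 40, 28), (5, d, 39, 22, 18), (5, d, 39, 23, 9), (5, d, 39, 29, 26), (5, d, 39, 40, 28), (5, d, 9, 22, 18), (5, d, 9, 23, 9), (5, d, 9, 29, 26), (5, d, 9, 40, 28)}
Filtering on G > 22 leaves {(15, d, 38, 23, 9), (15, d, 38, 29, 26), (15, d, 38, 40, 28), (15, d, 39, 23, 9), (15, d, 39, 29, 26), (15, d, 39, 40, 28), (15, d, 9, 23, 9), (15, d, 9, 29, 26), (15, d, 9, 40, 28), (18, d, 38, 23, 9), (18, d, 38, 29, 26), (18, d, 38, 40, 28), (18, d, 39, 23, 9), (18, d, 39, 29, 26), (18, d, 39, 40, 28), (18, d, 9, 23, 9), (18, d, 9, 29, 26), (18, d, 9, 40, 28), (5, d, 38, 23, 9), (5, d, 38, 29, 26), (5, d, 38, 40, 28), (5, d, 39, 23, 9), (5, d, 39, 29, 26), (5, d, 39, 40, 28), (5, d, 9, 23, 9), (5, d, 9, 29, 26), (5, d, 9, 40, 28)}.
Filtering on E = 39 leaves {(15, d, 39, 23, 9), (15, d, 39, 29, 26), (15, d, 39, 40, 28), (18, d, 39, 23, 9), (18, d, 39, 29, 26), (18, d, 39, 40, 28), (5, d, 39, 23, 9), (5, d, 39, 29, 26), (5, d, 39, 40, 28)}.
Projecting to F, G (6 duplicate(s) eliminated): {(26, 29), (28, 40), (9, 23)}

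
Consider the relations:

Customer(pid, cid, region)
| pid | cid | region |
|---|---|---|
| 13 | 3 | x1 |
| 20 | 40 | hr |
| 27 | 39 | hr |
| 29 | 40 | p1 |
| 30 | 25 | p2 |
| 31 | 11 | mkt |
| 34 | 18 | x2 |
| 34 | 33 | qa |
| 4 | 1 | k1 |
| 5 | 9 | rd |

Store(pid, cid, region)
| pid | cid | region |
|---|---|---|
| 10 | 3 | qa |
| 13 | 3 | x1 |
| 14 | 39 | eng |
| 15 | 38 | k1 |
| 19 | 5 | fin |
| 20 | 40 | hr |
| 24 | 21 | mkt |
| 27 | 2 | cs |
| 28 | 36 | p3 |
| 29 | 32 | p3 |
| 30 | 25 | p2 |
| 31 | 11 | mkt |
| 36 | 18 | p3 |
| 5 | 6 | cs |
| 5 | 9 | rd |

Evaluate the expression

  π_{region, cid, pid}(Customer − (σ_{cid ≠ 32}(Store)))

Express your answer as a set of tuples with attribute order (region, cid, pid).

Selection cid ≠ 32: {(10, 3, qa), (13, 3, x1), (14, 39, eng), (15, 38, k1), (19, 5, fin), (20, 40, hr), (24, 21, mkt), (27, 2, cs), (28, 36, p3), (30, 25, p2), (31, 11, mkt), (36, 18, p3), (5, 6, cs), (5, 9, rd)}
Set difference of the two operands is {(27, 39, hr), (29, 40, p1), (34, 18, x2), (34, 33, qa), (4, 1, k1)}.
π[region, cid, pid]: project onto (region, cid, pid) → {(hr, 39, 27), (k1, 1, 4), (p1, 40, 29), (qa, 33, 34), (x2, 18, 34)}

{(hr, 39, 27), (k1, 1, 4), (p1, 40, 29), (qa, 33, 34), (x2, 18, 34)}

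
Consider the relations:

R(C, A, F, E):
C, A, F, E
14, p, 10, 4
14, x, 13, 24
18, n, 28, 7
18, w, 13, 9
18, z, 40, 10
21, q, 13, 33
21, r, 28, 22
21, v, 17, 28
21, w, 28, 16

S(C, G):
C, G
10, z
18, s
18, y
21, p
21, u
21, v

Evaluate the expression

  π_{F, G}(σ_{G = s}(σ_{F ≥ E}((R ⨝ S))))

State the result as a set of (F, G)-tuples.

Joining R and S on C yields {(18, n, 28, 7, s), (18, n, 28, 7, y), (18, w, 13, 9, s), (18, w, 13, 9, y), (18, z, 40, 10, s), (18, z, 40, 10, y), (21, q, 13, 33, p), (21, q, 13, 33, u), (21, q, 13, 33, v), (21, r, 28, 22, p), (21, r, 28, 22, u), (21, r, 28, 22, v), (21, v, 17, 28, p), (21, v, 17, 28, u), (21, v, 17, 28, v), (21, w, 28, 16, p), (21, w, 28, 16, u), (21, w, 28, 16, v)}.
Selection F ≥ E: {(18, n, 28, 7, s), (18, n, 28, 7, y), (18, w, 13, 9, s), (18, w, 13, 9, y), (18, z, 40, 10, s), (18, z, 40, 10, y), (21, r, 28, 22, p), (21, r, 28, 22, u), (21, r, 28, 22, v), (21, w, 28, 16, p), (21, w, 28, 16, u), (21, w, 28, 16, v)}
Selection G = s: {(18, n, 28, 7, s), (18, w, 13, 9, s), (18, z, 40, 10, s)}
Keep only column(s) F, G: {(13, s), (28, s), (40, s)}

{(13, s), (28, s), (40, s)}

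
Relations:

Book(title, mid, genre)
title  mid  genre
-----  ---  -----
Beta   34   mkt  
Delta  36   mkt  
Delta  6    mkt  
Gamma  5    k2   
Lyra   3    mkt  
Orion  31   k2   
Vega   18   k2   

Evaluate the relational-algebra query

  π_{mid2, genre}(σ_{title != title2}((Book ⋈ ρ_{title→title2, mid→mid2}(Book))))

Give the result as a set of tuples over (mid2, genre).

ρ[title→title2, mid→mid2]: schema becomes (title2, mid2, genre); tuples unchanged.
Joining Book and ρ_{title→title2, mid→mid2}(Book) on genre yields {(Beta, 34, mkt, Beta, 34), (Beta, 34, mkt, Delta, 36), (Beta, 34, mkt, Delta, 6), (Beta, 34, mkt, Lyra, 3), (Delta, 36, mkt, Beta, 34), (Delta, 36, mkt, Delta, 36), (Delta, 36, mkt, Delta, 6), (Delta, 36, mkt, Lyra, 3), (Delta, 6, mkt, Beta, 34), (Delta, 6, mkt, Delta, 36), (Delta, 6, mkt, Delta, 6), (Delta, 6, mkt, Lyra, 3), (Gamma, 5, k2, Gamma, 5), (Gamma, 5, k2, Orion, 31), (Gamma, 5, k2, Vega, 18), (Lyra, 3, mkt, Beta, 34), (Lyra, 3, mkt, Delta, 36), (Lyra, 3, mkt, Delta, 6), (Lyra, 3, mkt, Lyra, 3), (Orion, 31, k2, Gamma, 5), (Orion, 31, k2, Orion, 31), (Orion, 31, k2, Vega, 18), (Vega, 18, k2, Gamma, 5), (Vega, 18, k2, Orion, 31), (Vega, 18, k2, Vega, 18)}.
σ[title != title2]: keep tuples satisfying title != title2 → {(Beta, 34, mkt, Delta, 36), (Beta, 34, mkt, Delta, 6), (Beta, 34, mkt, Lyra, 3), (Delta, 36, mkt, Beta, 34), (Delta, 36, mkt, Lyra, 3), (Delta, 6, mkt, Beta, 34), (Delta, 6, mkt, Lyra, 3), (Gamma, 5, k2, Orion, 31), (Gamma, 5, k2, Vega, 18), (Lyra, 3, mkt, Beta, 34), (Lyra, 3, mkt, Delta, 36), (Lyra, 3, mkt, Delta, 6), (Orion, 31, k2, Gamma, 5), (Orion, 31, k2, Vega, 18), (Vega, 18, k2, Gamma, 5), (Vega, 18, k2, Orion, 31)}
π[mid2, genre]: project onto (mid2, genre) (9 duplicate(s) eliminated) → {(18, k2), (3, mkt), (31, k2), (34, mkt), (36, mkt), (5, k2), (6, mkt)}

{(18, k2), (3, mkt), (31, k2), (34, mkt), (36, mkt), (5, k2), (6, mkt)}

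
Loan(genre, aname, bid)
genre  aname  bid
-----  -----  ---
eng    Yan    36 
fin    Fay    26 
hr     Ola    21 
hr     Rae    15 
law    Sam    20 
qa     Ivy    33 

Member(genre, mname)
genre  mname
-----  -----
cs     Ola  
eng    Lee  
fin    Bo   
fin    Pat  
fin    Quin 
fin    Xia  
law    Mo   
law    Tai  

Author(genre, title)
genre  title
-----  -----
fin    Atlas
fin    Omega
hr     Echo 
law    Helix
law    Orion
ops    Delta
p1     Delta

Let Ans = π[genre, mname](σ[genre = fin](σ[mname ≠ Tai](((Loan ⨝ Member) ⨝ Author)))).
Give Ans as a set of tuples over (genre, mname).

{(fin, Bo), (fin, Pat), (fin, Quin), (fin, Xia)}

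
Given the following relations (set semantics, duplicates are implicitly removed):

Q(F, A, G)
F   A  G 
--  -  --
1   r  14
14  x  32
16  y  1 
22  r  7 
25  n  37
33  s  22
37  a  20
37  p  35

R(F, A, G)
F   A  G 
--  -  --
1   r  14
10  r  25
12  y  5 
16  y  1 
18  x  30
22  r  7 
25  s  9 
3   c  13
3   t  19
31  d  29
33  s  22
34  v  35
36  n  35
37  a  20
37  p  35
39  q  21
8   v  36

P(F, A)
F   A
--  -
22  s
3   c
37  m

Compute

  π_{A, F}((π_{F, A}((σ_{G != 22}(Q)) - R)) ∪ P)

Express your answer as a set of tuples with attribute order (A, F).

{(c, 3), (m, 37), (n, 25), (s, 22), (x, 14)}

Filtering on G != 22 leaves {(1, r, 14), (14, x, 32), (16, y, 1), (22, r, 7), (25, n, 37), (37, a, 20), (37, p, 35)}.
Taking the difference: {(14, x, 32), (25, n, 37)}
π[F, A]: project onto (F, A) → {(14, x), (25, n)}
Taking the union: {(14, x), (22, s), (25, n), (3, c), (37, m)}
π[A, F]: project onto (A, F) → {(c, 3), (m, 37), (n, 25), (s, 22), (x, 14)}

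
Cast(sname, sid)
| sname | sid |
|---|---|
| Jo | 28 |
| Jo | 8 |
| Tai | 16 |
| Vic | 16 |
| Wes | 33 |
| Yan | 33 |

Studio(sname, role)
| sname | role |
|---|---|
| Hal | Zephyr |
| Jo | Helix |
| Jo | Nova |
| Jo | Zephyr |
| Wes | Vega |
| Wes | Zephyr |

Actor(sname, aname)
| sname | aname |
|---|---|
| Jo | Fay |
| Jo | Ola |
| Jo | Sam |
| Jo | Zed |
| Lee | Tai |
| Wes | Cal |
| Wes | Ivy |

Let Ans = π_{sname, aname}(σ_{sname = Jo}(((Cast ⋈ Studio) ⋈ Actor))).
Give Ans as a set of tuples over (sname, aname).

{(Jo, Fay), (Jo, Ola), (Jo, Sam), (Jo, Zed)}

Natural join on sname: {(Jo, 28, Helix), (Jo, 28, Nova), (Jo, 28, Zephyr), (Jo, 8, Helix), (Jo, 8, Nova), (Jo, 8, Zephyr), (Wes, 33, Vega), (Wes, 33, Zephyr)}
Natural join on sname: {(Jo, 28, Helix, Fay), (Jo, 28, Helix, Ola), (Jo, 28, Helix, Sam), (Jo, 28, Helix, Zed), (Jo, 28, Nova, Fay), (Jo, 28, Nova, Ola), (Jo, 28, Nova, Sam), (Jo, 28, Nova, Zed), (Jo, 28, Zephyr, Fay), (Jo, 28, Zephyr, Ola), (Jo, 28, Zephyr, Sam), (Jo, 28, Zephyr, Zed), (Jo, 8, Helix, Fay), (Jo, 8, Helix, Ola), (Jo, 8, Helix, Sam), (Jo, 8, Helix, Zed), (Jo, 8, Nova, Fay), (Jo, 8, Nova, Ola), (Jo, 8, Nova, Sam), (Jo, 8, Nova, Zed), (Jo, 8, Zephyr, Fay), (Jo, 8, Zephyr, Ola), (Jo, 8, Zephyr, Sam), (Jo, 8, Zephyr, Zed), (Wes, 33, Vega, Cal), (Wes, 33, Vega, Ivy), (Wes, 33, Zephyr, Cal), (Wes, 33, Zephyr, Ivy)}
Selection sname = Jo: {(Jo, 28, Helix, Fay), (Jo, 28, Helix, Ola), (Jo, 28, Helix, Sam), (Jo, 28, Helix, Zed), (Jo, 28, Nova, Fay), (Jo, 28, Nova, Ola), (Jo, 28, Nova, Sam), (Jo, 28, Nova, Zed), (Jo, 28, Zephyr, Fay), (Jo, 28, Zephyr, Ola), (Jo, 28, Zephyr, Sam), (Jo, 28, Zephyr, Zed), (Jo, 8, Helix, Fay), (Jo, 8, Helix, Ola), (Jo, 8, Helix, Sam), (Jo, 8, Helix, Zed), (Jo, 8, Nova, Fay), (Jo, 8, Nova, Ola), (Jo, 8, Nova, Sam), (Jo, 8, Nova, Zed), (Jo, 8, Zephyr, Fay), (Jo, 8, Zephyr, Ola), (Jo, 8, Zephyr, Sam), (Jo, 8, Zephyr, Zed)}
π[sname, aname]: project onto (sname, aname) (20 duplicate(s) eliminated) → {(Jo, Fay), (Jo, Ola), (Jo, Sam), (Jo, Zed)}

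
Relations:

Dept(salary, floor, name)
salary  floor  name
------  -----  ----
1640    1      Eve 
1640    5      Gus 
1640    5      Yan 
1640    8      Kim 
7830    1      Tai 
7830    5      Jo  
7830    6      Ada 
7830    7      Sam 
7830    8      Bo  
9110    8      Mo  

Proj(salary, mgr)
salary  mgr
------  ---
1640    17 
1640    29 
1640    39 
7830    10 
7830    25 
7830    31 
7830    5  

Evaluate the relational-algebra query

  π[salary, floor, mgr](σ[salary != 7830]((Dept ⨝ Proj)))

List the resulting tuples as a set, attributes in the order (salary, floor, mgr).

Joining Dept and Proj on salary yields {(1640, 1, Eve, 17), (1640, 1, Eve, 29), (1640, 1, Eve, 39), (1640, 5, Gus, 17), (1640, 5, Gus, 29), (1640, 5, Gus, 39), (1640, 5, Yan, 17), (1640, 5, Yan, 29), (1640, 5, Yan, 39), (1640, 8, Kim, 17), (1640, 8, Kim, 29), (1640, 8, Kim, 39), (7830, 1, Tai, 10), (7830, 1, Tai, 25), (7830, 1, Tai, 31), (7830, 1, Tai, 5), (7830, 5, Jo, 10), (7830, 5, Jo, 25), (7830, 5, Jo, 31), (7830, 5, Jo, 5), (7830, 6, Ada, 10), (7830, 6, Ada, 25), (7830, 6, Ada, 31), (7830, 6, Ada, 5), (7830, 7, Sam, 10), (7830, 7, Sam, 25), (7830, 7, Sam, 31), (7830, 7, Sam, 5), (7830, 8, Bo, 10), (7830, 8, Bo, 25), (7830, 8, Bo, 31), (7830, 8, Bo, 5)}.
σ[salary != 7830]: keep tuples satisfying salary != 7830 → {(1640, 1, Eve, 17), (1640, 1, Eve, 29), (1640, 1, Eve, 39), (1640, 5, Gus, 17), (1640, 5, Gus, 29), (1640, 5, Gus, 39), (1640, 5, Yan, 17), (1640, 5, Yan, 29), (1640, 5, Yan, 39), (1640, 8, Kim, 17), (1640, 8, Kim, 29), (1640, 8, Kim, 39)}
Keep only column(s) salary, floor, mgr (3 duplicate(s) eliminated): {(1640, 1, 17), (1640, 1, 29), (1640, 1, 39), (1640, 5, 17), (1640, 5, 29), (1640, 5, 39), (1640, 8, 17), (1640, 8, 29), (1640, 8, 39)}

{(1640, 1, 17), (1640, 1, 29), (1640, 1, 39), (1640, 5, 17), (1640, 5, 29), (1640, 5, 39), (1640, 8, 17), (1640, 8, 29), (1640, 8, 39)}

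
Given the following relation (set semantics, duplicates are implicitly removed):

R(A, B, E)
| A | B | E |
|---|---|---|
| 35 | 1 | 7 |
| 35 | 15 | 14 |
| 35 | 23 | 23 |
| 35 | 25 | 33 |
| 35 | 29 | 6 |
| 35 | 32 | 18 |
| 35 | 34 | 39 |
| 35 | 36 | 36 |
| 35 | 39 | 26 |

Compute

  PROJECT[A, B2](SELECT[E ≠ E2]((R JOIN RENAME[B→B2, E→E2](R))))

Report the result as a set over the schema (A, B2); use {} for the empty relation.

{(35, 1), (35, 15), (35, 23), (35, 25), (35, 29), (35, 32), (35, 34), (35, 36), (35, 39)}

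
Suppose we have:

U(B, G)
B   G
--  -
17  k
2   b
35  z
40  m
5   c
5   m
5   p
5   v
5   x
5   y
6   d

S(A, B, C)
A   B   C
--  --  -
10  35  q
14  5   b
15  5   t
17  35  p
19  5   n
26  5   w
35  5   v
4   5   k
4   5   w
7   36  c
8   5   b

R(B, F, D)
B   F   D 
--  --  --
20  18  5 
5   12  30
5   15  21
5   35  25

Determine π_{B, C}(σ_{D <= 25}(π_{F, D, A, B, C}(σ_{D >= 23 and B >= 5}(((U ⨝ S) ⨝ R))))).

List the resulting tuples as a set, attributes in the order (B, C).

{(5, b), (5, k), (5, n), (5, t), (5, v), (5, w)}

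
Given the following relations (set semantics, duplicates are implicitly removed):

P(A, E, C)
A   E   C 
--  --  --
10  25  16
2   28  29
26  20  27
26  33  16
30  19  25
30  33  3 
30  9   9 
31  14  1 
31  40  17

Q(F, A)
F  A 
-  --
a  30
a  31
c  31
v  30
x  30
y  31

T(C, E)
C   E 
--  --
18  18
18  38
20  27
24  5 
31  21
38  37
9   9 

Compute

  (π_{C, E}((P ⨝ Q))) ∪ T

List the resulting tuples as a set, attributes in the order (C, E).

Joining P and Q on A yields {(30, 19, 25, a), (30, 19, 25, v), (30, 19, 25, x), (30, 33, 3, a), (30, 33, 3, v), (30, 33, 3, x), (30, 9, 9, a), (30, 9, 9, v), (30, 9, 9, x), (31, 14, 1, a), (31, 14, 1, c), (31, 14, 1, y), (31, 40, 17, a), (31, 40, 17, c), (31, 40, 17, y)}.
Keep only column(s) C, E (10 duplicate(s) eliminated): {(1, 14), (17, 40), (25, 19), (3, 33), (9, 9)}
Union: {(1, 14), (17, 40), (25, 19), (3, 33), (9, 9)} with {(18, 18), (18, 38), (20, 27), (24, 5), (31, 21), (38, 37), (9, 9)} → {(1, 14), (17, 40), (18, 18), (18, 38), (20, 27), (24, 5), (25, 19), (3, 33), (31, 21), (38, 37), (9, 9)}

{(1, 14), (17, 40), (18, 18), (18, 38), (20, 27), (24, 5), (25, 19), (3, 33), (31, 21), (38, 37), (9, 9)}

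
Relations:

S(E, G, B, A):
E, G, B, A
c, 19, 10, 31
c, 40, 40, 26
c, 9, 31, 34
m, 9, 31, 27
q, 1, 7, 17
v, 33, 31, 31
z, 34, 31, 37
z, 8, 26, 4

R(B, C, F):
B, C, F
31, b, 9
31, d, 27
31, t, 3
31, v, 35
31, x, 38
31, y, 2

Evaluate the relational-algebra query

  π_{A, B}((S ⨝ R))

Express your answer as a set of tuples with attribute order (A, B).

{(27, 31), (31, 31), (34, 31), (37, 31)}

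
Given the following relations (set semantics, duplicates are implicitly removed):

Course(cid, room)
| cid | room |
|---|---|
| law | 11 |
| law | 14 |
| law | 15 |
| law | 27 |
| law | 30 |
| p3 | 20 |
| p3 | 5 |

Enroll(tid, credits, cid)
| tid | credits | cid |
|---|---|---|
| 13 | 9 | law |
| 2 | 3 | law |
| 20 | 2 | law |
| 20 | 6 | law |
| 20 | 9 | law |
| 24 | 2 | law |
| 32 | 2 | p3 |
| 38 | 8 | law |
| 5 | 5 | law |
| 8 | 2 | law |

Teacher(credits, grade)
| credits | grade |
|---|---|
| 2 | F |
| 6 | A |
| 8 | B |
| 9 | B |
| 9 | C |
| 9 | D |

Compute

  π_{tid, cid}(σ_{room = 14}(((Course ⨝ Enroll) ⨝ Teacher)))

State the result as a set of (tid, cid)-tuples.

{(13, law), (20, law), (24, law), (38, law), (8, law)}

Course ⋈ Enroll (natural join on cid): {(law, 11, 13, 9), (law, 11, 2, 3), (law, 11, 20, 2), (law, 11, 20, 6), (law, 11, 20, 9), (law, 11, 24, 2), (law, 11, 38, 8), (law, 11, 5, 5), (law, 11, 8, 2), (law, 14, 13, 9), (law, 14, 2, 3), (law, 14, 20, 2), (law, 14, 20, 6), (law, 14, 20, 9), (law, 14, 24, 2), (law, 14, 38, 8), (law, 14, 5, 5), (law, 14, 8, 2), (law, 15, 13, 9), (law, 15, 2, 3), (law, 15, 20, 2), (law, 15, 20, 6), (law, 15, 20, 9), (law, 15, 24, 2), (law, 15, 38, 8), (law, 15, 5, 5), (law, 15, 8, 2), (law, 27, 13, 9), (law, 27, 2, 3), (law, 27, 20, 2), (law, 27, 20, 6), (law, 27, 20, 9), (law, 27, 24, 2), (law, 27, 38, 8), (law, 27, 5, 5), (law, 27, 8, 2), (law, 30, 13, 9), (law, 30, 2, 3), (law, 30, 20, 2), (law, 30, 20, 6), (law, 30, 20, 9), (law, 30, 24, 2), (law, 30, 38, 8), (law, 30, 5, 5), (law, 30, 8, 2), (p3, 20, 32, 2), (p3, 5, 32, 2)}
(Course ⨝ Enroll) ⋈ Teacher (natural join on credits): {(law, 11, 13, 9, B), (law, 11, 13, 9, C), (law, 11, 13, 9, D), (law, 11, 20, 2, F), (law, 11, 20, 6, A), (law, 11, 20, 9, B), (law, 11, 20, 9, C), (law, 11, 20, 9, D), (law, 11, 24, 2, F), (law, 11, 38, 8, B), (law, 11, 8, 2, F), (law, 14, 13, 9, B), (law, 14, 13, 9, C), (law, 14, 13, 9, D), (law, 14, 20, 2, F), (law, 14, 20, 6, A), (law, 14, 20, 9, B), (law, 14, 20, 9, C), (law, 14, 20, 9, D), (law, 14, 24, 2, F), (law, 14, 38, 8, B), (law, 14, 8, 2, F), (law, 15, 13, 9, B), (law, 15, 13, 9, C), (law, 15, 13, 9, D), (law, 15, 20, 2, F), (law, 15, 20, 6, A), (law, 15, 20, 9, B), (law, 15, 20, 9, C), (law, 15, 20, 9, D), (law, 15, 24, 2, F), (law, 15, 38, 8, B), (law, 15, 8, 2, F), (law, 27, 13, 9, B), (law, 27, 13, 9, C), (law, 27, 13, 9, D), (law, 27, 20, 2, F), (law, 27, 20, 6, A), (law, 27, 20, 9, B), (law, 27, 20, 9, C), (law, 27, 20, 9, D), (law, 27, 24, 2, F), (law, 27, 38, 8, B), (law, 27, 8, 2, F), (law, 30, 13, 9, B), (law, 30, 13, 9, C), (law, 30, 13, 9, D), (law, 30, 20, 2, F), (law, 30, 20, 6, A), (law, 30, 20, 9, B), (law, 30, 20, 9, C), (law, 30, 20, 9, D), (law, 30, 24, 2, F), (law, 30, 38, 8, B), (law, 30, 8, 2, F), (p3, 20, 32, 2, F), (p3, 5, 32, 2, F)}
σ[room = 14]: keep tuples satisfying room = 14 → {(law, 14, 13, 9, B), (law, 14, 13, 9, C), (law, 14, 13, 9, D), (law, 14, 20, 2, F), (law, 14, 20, 6, A), (law, 14, 20, 9, B), (law, 14, 20, 9, C), (law, 14, 20, 9, D), (law, 14, 24, 2, F), (law, 14, 38, 8, B), (law, 14, 8, 2, F)}
Keep only column(s) tid, cid (6 duplicate(s) eliminated): {(13, law), (20, law), (24, law), (38, law), (8, law)}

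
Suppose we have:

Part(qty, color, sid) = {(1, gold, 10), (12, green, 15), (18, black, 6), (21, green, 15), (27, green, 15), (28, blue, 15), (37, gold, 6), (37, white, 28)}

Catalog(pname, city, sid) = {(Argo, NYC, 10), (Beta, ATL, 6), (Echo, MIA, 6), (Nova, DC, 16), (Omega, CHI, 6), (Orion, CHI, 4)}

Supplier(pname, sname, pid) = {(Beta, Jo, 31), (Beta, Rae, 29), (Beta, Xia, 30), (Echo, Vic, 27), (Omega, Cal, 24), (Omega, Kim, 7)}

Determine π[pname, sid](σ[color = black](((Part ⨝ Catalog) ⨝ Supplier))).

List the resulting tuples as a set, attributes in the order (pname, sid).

{(Beta, 6), (Echo, 6), (Omega, 6)}

Natural join on sid: {(1, gold, 10, Argo, NYC), (18, black, 6, Beta, ATL), (18, black, 6, Echo, MIA), (18, black, 6, Omega, CHI), (37, gold, 6, Beta, ATL), (37, gold, 6, Echo, MIA), (37, gold, 6, Omega, CHI)}
Natural join on pname: {(18, black, 6, Beta, ATL, Jo, 31), (18, black, 6, Beta, ATL, Rae, 29), (18, black, 6, Beta, ATL, Xia, 30), (18, black, 6, Echo, MIA, Vic, 27), (18, black, 6, Omega, CHI, Cal, 24), (18, black, 6, Omega, CHI, Kim, 7), (37, gold, 6, Beta, ATL, Jo, 31), (37, gold, 6, Beta, ATL, Rae, 29), (37, gold, 6, Beta, ATL, Xia, 30), (37, gold, 6, Echo, MIA, Vic, 27), (37, gold, 6, Omega, CHI, Cal, 24), (37, gold, 6, Omega, CHI, Kim, 7)}
Selection color = black: {(18, black, 6, Beta, ATL, Jo, 31), (18, black, 6, Beta, ATL, Rae, 29), (18, black, 6, Beta, ATL, Xia, 30), (18, black, 6, Echo, MIA, Vic, 27), (18, black, 6, Omega, CHI, Cal, 24), (18, black, 6, Omega, CHI, Kim, 7)}
π_{pname, sid} gives {(Beta, 6), (Echo, 6), (Omega, 6)} (3 duplicate(s) eliminated).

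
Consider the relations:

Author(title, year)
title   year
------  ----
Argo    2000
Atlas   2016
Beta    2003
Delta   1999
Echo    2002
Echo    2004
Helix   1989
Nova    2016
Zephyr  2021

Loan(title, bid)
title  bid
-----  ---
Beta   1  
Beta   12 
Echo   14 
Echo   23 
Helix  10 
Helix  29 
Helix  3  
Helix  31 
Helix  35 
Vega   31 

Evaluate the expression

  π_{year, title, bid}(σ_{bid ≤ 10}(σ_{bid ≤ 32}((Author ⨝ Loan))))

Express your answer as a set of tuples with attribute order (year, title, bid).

{(1989, Helix, 10), (1989, Helix, 3), (2003, Beta, 1)}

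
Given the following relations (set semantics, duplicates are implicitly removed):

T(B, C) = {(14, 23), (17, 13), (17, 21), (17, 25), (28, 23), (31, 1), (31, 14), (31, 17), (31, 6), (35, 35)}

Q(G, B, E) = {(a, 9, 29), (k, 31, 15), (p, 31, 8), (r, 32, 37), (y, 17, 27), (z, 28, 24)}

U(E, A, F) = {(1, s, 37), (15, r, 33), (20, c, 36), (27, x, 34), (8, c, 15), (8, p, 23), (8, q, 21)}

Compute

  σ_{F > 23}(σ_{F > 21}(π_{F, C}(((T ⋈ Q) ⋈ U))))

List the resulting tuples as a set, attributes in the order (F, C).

Joining T and Q on B yields {(17, 13, y, 27), (17, 21, y, 27), (17, 25, y, 27), (28, 23, z, 24), (31, 1, k, 15), (31, 1, p, 8), (31, 14, k, 15), (31, 14, p, 8), (31, 17, k, 15), (31, 17, p, 8), (31, 6, k, 15), (31, 6, p, 8)}.
Joining (T ⋈ Q) and U on E yields {(17, 13, y, 27, x, 34), (17, 21, y, 27, x, 34), (17, 25, y, 27, x, 34), (31, 1, k, 15, r, 33), (31, 1, p, 8, c, 15), (31, 1, p, 8, p, 23), (31, 1, p, 8, q, 21), (31, 14, k, 15, r, 33), (31, 14, p, 8, c, 15), (31, 14, p, 8, p, 23), (31, 14, p, 8, q, 21), (31, 17, k, 15, r, 33), (31, 17, p, 8, c, 15), (31, 17, p, 8, p, 23), (31, 17, p, 8, q, 21), (31, 6, k, 15, r, 33), (31, 6, p, 8, c, 15), (31, 6, p, 8, p, 23), (31, 6, p, 8, q, 21)}.
π_{F, C} gives {(15, 1), (15, 14), (15, 17), (15, 6), (21, 1), (21, 14), (21, 17), (21, 6), (23, 1), (23, 14), (23, 17), (23, 6), (33, 1), (33, 14), (33, 17), (33, 6), (34, 13), (34, 21), (34, 25)}.
Selection F > 21: {(23, 1), (23, 14), (23, 17), (23, 6), (33, 1), (33, 14), (33, 17), (33, 6), (34, 13), (34, 21), (34, 25)}
Selection F > 23: {(33, 1), (33, 14), (33, 17), (33, 6), (34, 13), (34, 21), (34, 25)}

{(33, 1), (33, 14), (33, 17), (33, 6), (34, 13), (34, 21), (34, 25)}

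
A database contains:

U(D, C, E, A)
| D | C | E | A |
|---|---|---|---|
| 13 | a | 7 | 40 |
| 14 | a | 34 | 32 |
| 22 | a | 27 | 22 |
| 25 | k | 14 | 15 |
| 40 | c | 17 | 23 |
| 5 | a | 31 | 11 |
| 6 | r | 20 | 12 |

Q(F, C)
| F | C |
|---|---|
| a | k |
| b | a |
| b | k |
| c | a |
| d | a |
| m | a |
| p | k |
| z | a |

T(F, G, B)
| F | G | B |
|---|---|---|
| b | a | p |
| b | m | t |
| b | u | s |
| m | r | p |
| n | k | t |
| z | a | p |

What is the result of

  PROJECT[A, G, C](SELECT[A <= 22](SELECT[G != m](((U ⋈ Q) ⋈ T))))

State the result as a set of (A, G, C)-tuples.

{(11, a, a), (11, r, a), (11, u, a), (15, a, k), (15, u, k), (22, a, a), (22, r, a), (22, u, a)}

Joining U and Q on C yields {(13, a, 7, 40, b), (13, a, 7, 40, c), (13, a, 7, 40, d), (13, a, 7, 40, m), (13, a, 7, 40, z), (14, a, 34, 32, b), (14, a, 34, 32, c), (14, a, 34, 32, d), (14, a, 34, 32, m), (14, a, 34, 32, z), (22, a, 27, 22, b), (22, a, 27, 22, c), (22, a, 27, 22, d), (22, a, 27, 22, m), (22, a, 27, 22, z), (25, k, 14, 15, a), (25, k, 14, 15, b), (25, k, 14, 15, p), (5, a, 31, 11, b), (5, a, 31, 11, c), (5, a, 31, 11, d), (5, a, 31, 11, m), (5, a, 31, 11, z)}.
Joining (U ⋈ Q) and T on F yields {(13, a, 7, 40, b, a, p), (13, a, 7, 40, b, m, t), (13, a, 7, 40, b, u, s), (13, a, 7, 40, m, r, p), (13, a, 7, 40, z, a, p), (14, a, 34, 32, b, a, p), (14, a, 34, 32, b, m, t), (14, a, 34, 32, b, u, s), (14, a, 34, 32, m, r, p), (14, a, 34, 32, z, a, p), (22, a, 27, 22, b, a, p), (22, a, 27, 22, b, m, t), (22, a, 27, 22, b, u, s), (22, a, 27, 22, m, r, p), (22, a, 27, 22, z, a, p), (25, k, 14, 15, b, a, p), (25, k, 14, 15, b, m, t), (25, k, 14, 15, b, u, s), (5, a, 31, 11, b, a, p), (5, a, 31, 11, b, m, t), (5, a, 31, 11, b, u, s), (5, a, 31, 11, m, r, p), (5, a, 31, 11, z, a, p)}.
Selection G != m: {(13, a, 7, 40, b, a, p), (13, a, 7, 40, b, u, s), (13, a, 7, 40, m, r, p), (13, a, 7, 40, z, a, p), (14, a, 34, 32, b, a, p), (14, a, 34, 32, b, u, s), (14, a, 34, 32, m, r, p), (14, a, 34, 32, z, a, p), (22, a, 27, 22, b, a, p), (22, a, 27, 22, b, u, s), (22, a, 27, 22, m, r, p), (22, a, 27, 22, z, a, p), (25, k, 14, 15, b, a, p), (25, k, 14, 15, b, u, s), (5, a, 31, 11, b, a, p), (5, a, 31, 11, b, u, s), (5, a, 31, 11, m, r, p), (5, a, 31, 11, z, a, p)}
Selection A <= 22: {(22, a, 27, 22, b, a, p), (22, a, 27, 22, b, u, s), (22, a, 27, 22, m, r, p), (22, a, 27, 22, z, a, p), (25, k, 14, 15, b, a, p), (25, k, 14, 15, b, u, s), (5, a, 31, 11, b, a, p), (5, a, 31, 11, b, u, s), (5, a, 31, 11, m, r, p), (5, a, 31, 11, z, a, p)}
π_{A, G, C} gives {(11, a, a), (11, r, a), (11, u, a), (15, a, k), (15, u, k), (22, a, a), (22, r, a), (22, u, a)} (2 duplicate(s) eliminated).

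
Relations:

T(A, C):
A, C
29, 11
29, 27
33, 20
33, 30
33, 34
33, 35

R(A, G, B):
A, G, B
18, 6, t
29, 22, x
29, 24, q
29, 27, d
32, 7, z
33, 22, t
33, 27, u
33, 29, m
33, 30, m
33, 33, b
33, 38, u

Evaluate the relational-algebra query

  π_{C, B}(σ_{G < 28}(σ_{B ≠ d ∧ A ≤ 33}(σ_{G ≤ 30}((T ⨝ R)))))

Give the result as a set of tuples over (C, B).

Natural join on A: {(29, 11, 22, x), (29, 11, 24, q), (29, 11, 27, d), (29, 27, 22, x), (29, 27, 24, q), (29, 27, 27, d), (33, 20, 22, t), (33, 20, 27, u), (33, 20, 29, m), (33, 20, 30, m), (33, 20, 33, b), (33, 20, 38, u), (33, 30, 22, t), (33, 30, 27, u), (33, 30, 29, m), (33, 30, 30, m), (33, 30, 33, b), (33, 30, 38, u), (33, 34, 22, t), (33, 34, 27, u), (33, 34, 29, m), (33, 34, 30, m), (33, 34, 33, b), (33, 34, 38, u), (33, 35, 22, t), (33, 35, 27, u), (33, 35, 29, m), (33, 35, 30, m), (33, 35, 33, b), (33, 35, 38, u)}
Apply σ_{G ≤ 30}; surviving tuples: {(29, 11, 22, x), (29, 11, 24, q), (29, 11, 27, d), (29, 27, 22, x), (29, 27, 24, q), (29, 27, 27, d), (33, 20, 22, t), (33, 20, 27, u), (33, 20, 29, m), (33, 20, 30, m), (33, 30, 22, t), (33, 30, 27, u), (33, 30, 29, m), (33, 30, 30, m), (33, 34, 22, t), (33, 34, 27, u), (33, 34, 29, m), (33, 34, 30, m), (33, 35, 22, t), (33, 35, 27, u), (33, 35, 29, m), (33, 35, 30, m)}
Apply σ_{B ≠ d ∧ A ≤ 33}; surviving tuples: {(29, 11, 22, x), (29, 11, 24, q), (29, 27, 22, x), (29, 27, 24, q), (33, 20, 22, t), (33, 20, 27, u), (33, 20, 29, m), (33, 20, 30, m), (33, 30, 22, t), (33, 30, 27, u), (33, 30, 29, m), (33, 30, 30, m), (33, 34, 22, t), (33, 34, 27, u), (33, 34, 29, m), (33, 34, 30, m), (33, 35, 22, t), (33, 35, 27, u), (33, 35, 29, m), (33, 35, 30, m)}
Apply σ_{G < 28}; surviving tuples: {(29, 11, 22, x), (29, 11, 24, q), (29, 27, 22, x), (29, 27, 24, q), (33, 20, 22, t), (33, 20, 27, u), (33, 30, 22, t), (33, 30, 27, u), (33, 34, 22, t), (33, 34, 27, u), (33, 35, 22, t), (33, 35, 27, u)}
π_{C, B} gives {(11, q), (11, x), (20, t), (20, u), (27, q), (27, x), (30, t), (30, u), (34, t), (34, u), (35, t), (35, u)}.

{(11, q), (11, x), (20, t), (20, u), (27, q), (27, x), (30, t), (30, u), (34, t), (34, u), (35, t), (35, u)}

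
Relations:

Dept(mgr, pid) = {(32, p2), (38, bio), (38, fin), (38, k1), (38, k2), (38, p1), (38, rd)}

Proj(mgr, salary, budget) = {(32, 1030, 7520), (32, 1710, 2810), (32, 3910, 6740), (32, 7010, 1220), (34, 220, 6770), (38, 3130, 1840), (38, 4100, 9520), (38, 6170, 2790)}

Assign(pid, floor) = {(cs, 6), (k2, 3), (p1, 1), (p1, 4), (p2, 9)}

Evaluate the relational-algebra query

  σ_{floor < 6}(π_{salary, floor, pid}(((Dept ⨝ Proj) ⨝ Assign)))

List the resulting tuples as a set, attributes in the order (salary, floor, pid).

{(3130, 1, p1), (3130, 3, k2), (3130, 4, p1), (4100, 1, p1), (4100, 3, k2), (4100, 4, p1), (6170, 1, p1), (6170, 3, k2), (6170, 4, p1)}

Joining Dept and Proj on mgr yields {(32, p2, 1030, 7520), (32, p2, 1710, 2810), (32, p2, 3910, 6740), (32, p2, 7010, 1220), (38, bio, 3130, 1840), (38, bio, 4100, 9520), (38, bio, 6170, 2790), (38, fin, 3130, 1840), (38, fin, 4100, 9520), (38, fin, 6170, 2790), (38, k1, 3130, 1840), (38, k1, 4100, 9520), (38, k1, 6170, 2790), (38, k2, 3130, 1840), (38, k2, 4100, 9520), (38, k2, 6170, 2790), (38, p1, 3130, 1840), (38, p1, 4100, 9520), (38, p1, 6170, 2790), (38, rd, 3130, 1840), (38, rd, 4100, 9520), (38, rd, 6170, 2790)}.
Joining (Dept ⨝ Proj) and Assign on pid yields {(32, p2, 1030, 7520, 9), (32, p2, 1710, 2810, 9), (32, p2, 3910, 6740, 9), (32, p2, 7010, 1220, 9), (38, k2, 3130, 1840, 3), (38, k2, 4100, 9520, 3), (38, k2, 6170, 2790, 3), (38, p1, 3130, 1840, 1), (38, p1, 3130, 1840, 4), (38, p1, 4100, 9520, 1), (38, p1, 4100, 9520, 4), (38, p1, 6170, 2790, 1), (38, p1, 6170, 2790, 4)}.
π[salary, floor, pid]: project onto (salary, floor, pid) → {(1030, 9, p2), (1710, 9, p2), (3130, 1, p1), (3130, 3, k2), (3130, 4, p1), (3910, 9, p2), (4100, 1, p1), (4100, 3, k2), (4100, 4, p1), (6170, 1, p1), (6170, 3, k2), (6170, 4, p1), (7010, 9, p2)}
Apply σ_{floor < 6}; surviving tuples: {(3130, 1, p1), (3130, 3, k2), (3130, 4, p1), (4100, 1, p1), (4100, 3, k2), (4100, 4, p1), (6170, 1, p1), (6170, 3, k2), (6170, 4, p1)}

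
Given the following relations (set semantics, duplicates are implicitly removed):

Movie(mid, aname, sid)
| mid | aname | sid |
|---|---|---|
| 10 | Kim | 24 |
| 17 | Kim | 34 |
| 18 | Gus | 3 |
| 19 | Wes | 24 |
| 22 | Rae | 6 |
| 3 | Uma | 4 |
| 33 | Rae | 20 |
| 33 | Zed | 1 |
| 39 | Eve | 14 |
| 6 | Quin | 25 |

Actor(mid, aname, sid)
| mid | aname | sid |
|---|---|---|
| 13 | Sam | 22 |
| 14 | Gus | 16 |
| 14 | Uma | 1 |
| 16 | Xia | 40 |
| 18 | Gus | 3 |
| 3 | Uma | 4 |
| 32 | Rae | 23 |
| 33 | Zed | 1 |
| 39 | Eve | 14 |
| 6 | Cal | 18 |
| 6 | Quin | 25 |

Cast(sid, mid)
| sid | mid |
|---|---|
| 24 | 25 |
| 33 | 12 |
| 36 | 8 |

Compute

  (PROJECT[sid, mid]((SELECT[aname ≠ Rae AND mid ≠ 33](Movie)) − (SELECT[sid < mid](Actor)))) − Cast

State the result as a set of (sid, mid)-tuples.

{(24, 10), (24, 19), (25, 6), (34, 17), (4, 3)}

Apply σ_{aname ≠ Rae AND mid ≠ 33}; surviving tuples: {(10, Kim, 24), (17, Kim, 34), (18, Gus, 3), (19, Wes, 24), (3, Uma, 4), (39, Eve, 14), (6, Quin, 25)}
Apply σ_{sid < mid}; surviving tuples: {(14, Uma, 1), (18, Gus, 3), (32, Rae, 23), (33, Zed, 1), (39, Eve, 14)}
Taking the difference: {(10, Kim, 24), (17, Kim, 34), (19, Wes, 24), (3, Uma, 4), (6, Quin, 25)}
π[sid, mid]: project onto (sid, mid) → {(24, 10), (24, 19), (25, 6), (34, 17), (4, 3)}
Taking the difference: {(24, 10), (24, 19), (25, 6), (34, 17), (4, 3)}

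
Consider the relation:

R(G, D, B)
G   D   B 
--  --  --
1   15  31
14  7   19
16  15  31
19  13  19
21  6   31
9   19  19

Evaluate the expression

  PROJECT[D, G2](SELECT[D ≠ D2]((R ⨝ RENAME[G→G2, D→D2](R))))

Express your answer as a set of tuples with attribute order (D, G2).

{(13, 14), (13, 9), (15, 21), (19, 14), (19, 19), (6, 1), (6, 16), (7, 19), (7, 9)}

ρ[G→G2, D→D2]: schema becomes (G2, D2, B); tuples unchanged.
Natural join on B: {(1, 15, 31, 1, 15), (1, 15, 31, 16, 15), (1, 15, 31, 21, 6), (14, 7, 19, 14, 7), (14, 7, 19, 19, 13), (14, 7, 19, 9, 19), (16, 15, 31, 1, 15), (16, 15, 31, 16, 15), (16, 15, 31, 21, 6), (19, 13, 19, 14, 7), (19, 13, 19, 19, 13), (19, 13, 19, 9, 19), (21, 6, 31, 1, 15), (21, 6, 31, 16, 15), (21, 6, 31, 21, 6), (9, 19, 19, 14, 7), (9, 19, 19, 19, 13), (9, 19, 19, 9, 19)}
σ[D ≠ D2]: keep tuples satisfying D ≠ D2 → {(1, 15, 31, 21, 6), (14, 7, 19, 19, 13), (14, 7, 19, 9, 19), (16, 15, 31, 21, 6), (19, 13, 19, 14, 7), (19, 13, 19, 9, 19), (21, 6, 31, 1, 15), (21, 6, 31, 16, 15), (9, 19, 19, 14, 7), (9, 19, 19, 19, 13)}
Projecting to D, G2 (1 duplicate(s) eliminated): {(13, 14), (13, 9), (15, 21), (19, 14), (19, 19), (6, 1), (6, 16), (7, 19), (7, 9)}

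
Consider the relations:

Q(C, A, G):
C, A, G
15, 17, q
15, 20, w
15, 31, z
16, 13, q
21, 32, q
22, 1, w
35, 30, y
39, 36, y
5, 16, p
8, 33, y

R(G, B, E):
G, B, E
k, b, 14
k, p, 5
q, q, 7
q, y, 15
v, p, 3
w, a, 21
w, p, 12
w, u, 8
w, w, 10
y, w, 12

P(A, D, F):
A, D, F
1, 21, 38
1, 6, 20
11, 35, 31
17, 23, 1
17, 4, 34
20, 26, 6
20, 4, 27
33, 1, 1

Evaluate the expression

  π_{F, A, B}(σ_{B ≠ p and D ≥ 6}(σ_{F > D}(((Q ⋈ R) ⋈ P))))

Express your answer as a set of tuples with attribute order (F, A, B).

{(20, 1, a), (20, 1, u), (20, 1, w), (38, 1, a), (38, 1, u), (38, 1, w)}

Natural join on G: {(15, 17, q, q, 7), (15, 17, q, y, 15), (15, 20, w, a, 21), (15, 20, w, p, 12), (15, 20, w, u, 8), (15, 20, w, w, 10), (16, 13, q, q, 7), (16, 13, q, y, 15), (21, 32, q, q, 7), (21, 32, q, y, 15), (22, 1, w, a, 21), (22, 1, w, p, 12), (22, 1, w, u, 8), (22, 1, w, w, 10), (35, 30, y, w, 12), (39, 36, y, w, 12), (8, 33, y, w, 12)}
Natural join on A: {(15, 17, q, q, 7, 23, 1), (15, 17, q, q, 7, 4, 34), (15, 17, q, y, 15, 23, 1), (15, 17, q, y, 15, 4, 34), (15, 20, w, a, 21, 26, 6), (15, 20, w, a, 21, 4, 27), (15, 20, w, p, 12, 26, 6), (15, 20, w, p, 12, 4, 27), (15, 20, w, u, 8, 26, 6), (15, 20, w, u, 8, 4, 27), (15, 20, w, w, 10, 26, 6), (15, 20, w, w, 10, 4, 27), (22, 1, w, a, 21, 21, 38), (22, 1, w, a, 21, 6, 20), (22, 1, w, p, 12, 21, 38), (22, 1, w, p, 12, 6, 20), (22, 1, w, u, 8, 21, 38), (22, 1, w, u, 8, 6, 20), (22, 1, w, w, 10, 21, 38), (22, 1, w, w, 10, 6, 20), (8, 33, y, w, 12, 1, 1)}
σ[F > D]: keep tuples satisfying F > D → {(15, 17, q, q, 7, 4, 34), (15, 17, q, y, 15, 4, 34), (15, 20, w, a, 21, 4, 27), (15, 20, w, p, 12, 4, 27), (15, 20, w, u, 8, 4, 27), (15, 20, w, w, 10, 4, 27), (22, 1, w, a, 21, 21, 38), (22, 1, w, a, 21, 6, 20), (22, 1, w, p, 12, 21, 38), (22, 1, w, p, 12, 6, 20), (22, 1, w, u, 8, 21, 38), (22, 1, w, u, 8, 6, 20), (22, 1, w, w, 10, 21, 38), (22, 1, w, w, 10, 6, 20)}
σ[B ≠ p and D ≥ 6]: keep tuples satisfying B ≠ p and D ≥ 6 → {(22, 1, w, a, 21, 21, 38), (22, 1, w, a, 21, 6, 20), (22, 1, w, u, 8, 21, 38), (22, 1, w, u, 8, 6, 20), (22, 1, w, w, 10, 21, 38), (22, 1, w, w, 10, 6, 20)}
Keep only column(s) F, A, B: {(20, 1, a), (20, 1, u), (20, 1, w), (38, 1, a), (38, 1, u), (38, 1, w)}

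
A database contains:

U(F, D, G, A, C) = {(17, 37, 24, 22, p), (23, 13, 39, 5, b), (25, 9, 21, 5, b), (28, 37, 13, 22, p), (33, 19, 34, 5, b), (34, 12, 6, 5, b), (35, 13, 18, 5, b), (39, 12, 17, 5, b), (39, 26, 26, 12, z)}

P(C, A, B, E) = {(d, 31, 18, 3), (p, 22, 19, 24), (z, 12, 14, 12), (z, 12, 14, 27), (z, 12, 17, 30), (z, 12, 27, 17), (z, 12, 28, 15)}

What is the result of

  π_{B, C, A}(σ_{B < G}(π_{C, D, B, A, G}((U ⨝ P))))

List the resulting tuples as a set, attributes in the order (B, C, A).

U ⋈ P (natural join on A, C): {(17, 37, 24, 22, p, 19, 24), (28, 37, 13, 22, p, 19, 24), (39, 26, 26, 12, z, 14, 12), (39, 26, 26, 12, z, 14, 27), (39, 26, 26, 12, z, 17, 30), (39, 26, 26, 12, z, 27, 17), (39, 26, 26, 12, z, 28, 15)}
π[C, D, B, A, G]: project onto (C, D, B, A, G) (1 duplicate(s) eliminated) → {(p, 37, 19, 22, 13), (p, 37, 19, 22, 24), (z, 26, 14, 12, 26), (z, 26, 17, 12, 26), (z, 26, 27, 12, 26), (z, 26, 28, 12, 26)}
Filtering on B < G leaves {(p, 37, 19, 22, 24), (z, 26, 14, 12, 26), (z, 26, 17, 12, 26)}.
π[B, C, A]: project onto (B, C, A) → {(14, z, 12), (17, z, 12), (19, p, 22)}

{(14, z, 12), (17, z, 12), (19, p, 22)}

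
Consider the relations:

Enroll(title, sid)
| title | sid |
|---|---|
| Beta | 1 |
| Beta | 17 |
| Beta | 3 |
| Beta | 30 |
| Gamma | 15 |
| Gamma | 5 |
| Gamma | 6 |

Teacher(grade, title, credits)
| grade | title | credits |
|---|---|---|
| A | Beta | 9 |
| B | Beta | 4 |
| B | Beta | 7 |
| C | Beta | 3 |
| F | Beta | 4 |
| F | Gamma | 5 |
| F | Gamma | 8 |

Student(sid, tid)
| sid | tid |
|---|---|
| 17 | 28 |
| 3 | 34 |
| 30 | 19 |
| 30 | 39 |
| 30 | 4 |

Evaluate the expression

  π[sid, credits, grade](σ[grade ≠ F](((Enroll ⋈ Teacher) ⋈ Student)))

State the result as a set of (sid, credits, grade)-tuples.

{(17, 3, C), (17, 4, B), (17, 7, B), (17, 9, A), (3, 3, C), (3, 4, B), (3, 7, B), (3, 9, A), (30, 3, C), (30, 4, B), (30, 7, B), (30, 9, A)}

Enroll ⋈ Teacher (natural join on title): {(Beta, 1, A, 9), (Beta, 1, B, 4), (Beta, 1, B, 7), (Beta, 1, C, 3), (Beta, 1, F, 4), (Beta, 17, A, 9), (Beta, 17, B, 4), (Beta, 17, B, 7), (Beta, 17, C, 3), (Beta, 17, F, 4), (Beta, 3, A, 9), (Beta, 3, B, 4), (Beta, 3, B, 7), (Beta, 3, C, 3), (Beta, 3, F, 4), (Beta, 30, A, 9), (Beta, 30, B, 4), (Beta, 30, B, 7), (Beta, 30, C, 3), (Beta, 30, F, 4), (Gamma, 15, F, 5), (Gamma, 15, F, 8), (Gamma, 5, F, 5), (Gamma, 5, F, 8), (Gamma, 6, F, 5), (Gamma, 6, F, 8)}
(Enroll ⋈ Teacher) ⋈ Student (natural join on sid): {(Beta, 17, A, 9, 28), (Beta, 17, B, 4, 28), (Beta, 17, B, 7, 28), (Beta, 17, C, 3, 28), (Beta, 17, F, 4, 28), (Beta, 3, A, 9, 34), (Beta, 3, B, 4, 34), (Beta, 3, B, 7, 34), (Beta, 3, C, 3, 34), (Beta, 3, F, 4, 34), (Beta, 30, A, 9, 19), (Beta, 30, A, 9, 39), (Beta, 30, A, 9, 4), (Beta, 30, B, 4, 19), (Beta, 30, B, 4, 39), (Beta, 30, B, 4, 4), (Beta, 30, B, 7, 19), (Beta, 30, B, 7, 39), (Beta, 30, B, 7, 4), (Beta, 30, C, 3, 19), (Beta, 30, C, 3, 39), (Beta, 30, C, 3, 4), (Beta, 30, F, 4, 19), (Beta, 30, F, 4, 39), (Beta, 30, F, 4, 4)}
σ[grade ≠ F]: keep tuples satisfying grade ≠ F → {(Beta, 17, A, 9, 28), (Beta, 17, B, 4, 28), (Beta, 17, B, 7, 28), (Beta, 17, C, 3, 28), (Beta, 3, A, 9, 34), (Beta, 3, B, 4, 34), (Beta, 3, B, 7, 34), (Beta, 3, C, 3, 34), (Beta, 30, A, 9, 19), (Beta, 30, A, 9, 39), (Beta, 30, A, 9, 4), (Beta, 30, B, 4, 19), (Beta, 30, B, 4, 39), (Beta, 30, B, 4, 4), (Beta, 30, B, 7, 19), (Beta, 30, B, 7, 39), (Beta, 30, B, 7, 4), (Beta, 30, C, 3, 19), (Beta, 30, C, 3, 39), (Beta, 30, C, 3, 4)}
π_{sid, credits, grade} gives {(17, 3, C), (17, 4, B), (17, 7, B), (17, 9, A), (3, 3, C), (3, 4, B), (3, 7, B), (3, 9, A), (30, 3, C), (30, 4, B), (30, 7, B), (30, 9, A)} (8 duplicate(s) eliminated).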